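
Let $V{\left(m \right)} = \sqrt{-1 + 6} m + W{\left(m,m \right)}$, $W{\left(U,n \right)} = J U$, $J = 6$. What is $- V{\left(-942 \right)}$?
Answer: $5652 + 942 \sqrt{5} \approx 7758.4$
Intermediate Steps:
$W{\left(U,n \right)} = 6 U$
$V{\left(m \right)} = 6 m + m \sqrt{5}$ ($V{\left(m \right)} = \sqrt{-1 + 6} m + 6 m = \sqrt{5} m + 6 m = m \sqrt{5} + 6 m = 6 m + m \sqrt{5}$)
$- V{\left(-942 \right)} = - \left(-942\right) \left(6 + \sqrt{5}\right) = - (-5652 - 942 \sqrt{5}) = 5652 + 942 \sqrt{5}$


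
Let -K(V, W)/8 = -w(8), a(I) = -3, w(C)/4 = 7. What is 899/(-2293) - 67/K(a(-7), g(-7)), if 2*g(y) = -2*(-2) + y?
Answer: -355007/513632 ≈ -0.69117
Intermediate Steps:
w(C) = 28 (w(C) = 4*7 = 28)
g(y) = 2 + y/2 (g(y) = (-2*(-2) + y)/2 = (4 + y)/2 = 2 + y/2)
K(V, W) = 224 (K(V, W) = -(-8)*28 = -8*(-28) = 224)
899/(-2293) - 67/K(a(-7), g(-7)) = 899/(-2293) - 67/224 = 899*(-1/2293) - 67*1/224 = -899/2293 - 67/224 = -355007/513632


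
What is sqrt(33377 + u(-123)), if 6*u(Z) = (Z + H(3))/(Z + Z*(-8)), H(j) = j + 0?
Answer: sqrt(24743053797)/861 ≈ 182.69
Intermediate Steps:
H(j) = j
u(Z) = -(3 + Z)/(42*Z) (u(Z) = ((Z + 3)/(Z + Z*(-8)))/6 = ((3 + Z)/(Z - 8*Z))/6 = ((3 + Z)/((-7*Z)))/6 = ((3 + Z)*(-1/(7*Z)))/6 = (-(3 + Z)/(7*Z))/6 = -(3 + Z)/(42*Z))
sqrt(33377 + u(-123)) = sqrt(33377 + (1/42)*(-3 - 1*(-123))/(-123)) = sqrt(33377 + (1/42)*(-1/123)*(-3 + 123)) = sqrt(33377 + (1/42)*(-1/123)*120) = sqrt(33377 - 20/861) = sqrt(28737577/861) = sqrt(24743053797)/861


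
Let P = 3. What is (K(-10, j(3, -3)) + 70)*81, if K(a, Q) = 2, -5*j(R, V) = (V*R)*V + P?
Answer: 5832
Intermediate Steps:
j(R, V) = -3/5 - R*V**2/5 (j(R, V) = -((V*R)*V + 3)/5 = -((R*V)*V + 3)/5 = -(R*V**2 + 3)/5 = -(3 + R*V**2)/5 = -3/5 - R*V**2/5)
(K(-10, j(3, -3)) + 70)*81 = (2 + 70)*81 = 72*81 = 5832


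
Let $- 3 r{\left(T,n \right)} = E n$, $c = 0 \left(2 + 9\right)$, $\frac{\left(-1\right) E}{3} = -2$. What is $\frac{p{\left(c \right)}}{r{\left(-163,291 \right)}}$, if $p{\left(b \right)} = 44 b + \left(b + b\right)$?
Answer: $0$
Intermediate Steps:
$E = 6$ ($E = \left(-3\right) \left(-2\right) = 6$)
$c = 0$ ($c = 0 \cdot 11 = 0$)
$r{\left(T,n \right)} = - 2 n$ ($r{\left(T,n \right)} = - \frac{6 n}{3} = - 2 n$)
$p{\left(b \right)} = 46 b$ ($p{\left(b \right)} = 44 b + 2 b = 46 b$)
$\frac{p{\left(c \right)}}{r{\left(-163,291 \right)}} = \frac{46 \cdot 0}{\left(-2\right) 291} = \frac{0}{-582} = 0 \left(- \frac{1}{582}\right) = 0$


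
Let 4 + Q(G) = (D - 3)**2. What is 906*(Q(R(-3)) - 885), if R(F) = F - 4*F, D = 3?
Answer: -805434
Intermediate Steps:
R(F) = -3*F
Q(G) = -4 (Q(G) = -4 + (3 - 3)**2 = -4 + 0**2 = -4 + 0 = -4)
906*(Q(R(-3)) - 885) = 906*(-4 - 885) = 906*(-889) = -805434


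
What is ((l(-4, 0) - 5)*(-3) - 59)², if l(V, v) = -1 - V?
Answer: 2809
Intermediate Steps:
((l(-4, 0) - 5)*(-3) - 59)² = (((-1 - 1*(-4)) - 5)*(-3) - 59)² = (((-1 + 4) - 5)*(-3) - 59)² = ((3 - 5)*(-3) - 59)² = (-2*(-3) - 59)² = (6 - 59)² = (-53)² = 2809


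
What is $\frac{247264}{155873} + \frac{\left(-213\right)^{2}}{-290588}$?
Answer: $\frac{64780149095}{45294823324} \approx 1.4302$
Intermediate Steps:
$\frac{247264}{155873} + \frac{\left(-213\right)^{2}}{-290588} = 247264 \cdot \frac{1}{155873} + 45369 \left(- \frac{1}{290588}\right) = \frac{247264}{155873} - \frac{45369}{290588} = \frac{64780149095}{45294823324}$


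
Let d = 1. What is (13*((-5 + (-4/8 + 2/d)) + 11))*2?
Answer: 195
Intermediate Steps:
(13*((-5 + (-4/8 + 2/d)) + 11))*2 = (13*((-5 + (-4/8 + 2/1)) + 11))*2 = (13*((-5 + (-4*1/8 + 2*1)) + 11))*2 = (13*((-5 + (-1/2 + 2)) + 11))*2 = (13*((-5 + 3/2) + 11))*2 = (13*(-7/2 + 11))*2 = (13*(15/2))*2 = (195/2)*2 = 195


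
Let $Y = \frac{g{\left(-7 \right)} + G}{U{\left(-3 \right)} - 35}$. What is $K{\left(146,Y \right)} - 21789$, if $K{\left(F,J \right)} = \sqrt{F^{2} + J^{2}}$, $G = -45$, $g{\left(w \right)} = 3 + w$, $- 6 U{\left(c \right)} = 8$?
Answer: $-21789 + \frac{\sqrt{253277005}}{109} \approx -21643.0$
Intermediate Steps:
$U{\left(c \right)} = - \frac{4}{3}$ ($U{\left(c \right)} = \left(- \frac{1}{6}\right) 8 = - \frac{4}{3}$)
$Y = \frac{147}{109}$ ($Y = \frac{\left(3 - 7\right) - 45}{- \frac{4}{3} - 35} = \frac{-4 - 45}{- \frac{109}{3}} = \left(-49\right) \left(- \frac{3}{109}\right) = \frac{147}{109} \approx 1.3486$)
$K{\left(146,Y \right)} - 21789 = \sqrt{146^{2} + \left(\frac{147}{109}\right)^{2}} - 21789 = \sqrt{21316 + \frac{21609}{11881}} - 21789 = \sqrt{\frac{253277005}{11881}} - 21789 = \frac{\sqrt{253277005}}{109} - 21789 = -21789 + \frac{\sqrt{253277005}}{109}$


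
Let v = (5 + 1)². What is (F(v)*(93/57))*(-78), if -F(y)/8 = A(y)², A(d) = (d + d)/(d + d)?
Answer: 19344/19 ≈ 1018.1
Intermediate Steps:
A(d) = 1 (A(d) = (2*d)/((2*d)) = (2*d)*(1/(2*d)) = 1)
v = 36 (v = 6² = 36)
F(y) = -8 (F(y) = -8*1² = -8*1 = -8)
(F(v)*(93/57))*(-78) = -744/57*(-78) = -8*31/19*(-78) = -248/19*(-78) = 19344/19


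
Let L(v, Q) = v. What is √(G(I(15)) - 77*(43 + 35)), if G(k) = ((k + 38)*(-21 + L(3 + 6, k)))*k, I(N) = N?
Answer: I*√15546 ≈ 124.68*I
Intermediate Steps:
G(k) = k*(-456 - 12*k) (G(k) = ((k + 38)*(-21 + (3 + 6)))*k = ((38 + k)*(-21 + 9))*k = ((38 + k)*(-12))*k = (-456 - 12*k)*k = k*(-456 - 12*k))
√(G(I(15)) - 77*(43 + 35)) = √(-12*15*(38 + 15) - 77*(43 + 35)) = √(-12*15*53 - 77*78) = √(-9540 - 6006) = √(-15546) = I*√15546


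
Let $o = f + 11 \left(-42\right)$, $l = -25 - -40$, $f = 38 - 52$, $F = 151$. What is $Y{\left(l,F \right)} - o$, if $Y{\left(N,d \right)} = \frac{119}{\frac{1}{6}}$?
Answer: $1190$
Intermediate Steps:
$f = -14$ ($f = 38 - 52 = -14$)
$l = 15$ ($l = -25 + 40 = 15$)
$Y{\left(N,d \right)} = 714$ ($Y{\left(N,d \right)} = 119 \frac{1}{\frac{1}{6}} = 119 \cdot 6 = 714$)
$o = -476$ ($o = -14 + 11 \left(-42\right) = -14 - 462 = -476$)
$Y{\left(l,F \right)} - o = 714 - -476 = 714 + 476 = 1190$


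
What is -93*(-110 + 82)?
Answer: 2604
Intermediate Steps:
-93*(-110 + 82) = -93*(-28) = 2604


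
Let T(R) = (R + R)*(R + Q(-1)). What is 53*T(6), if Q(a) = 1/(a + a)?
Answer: 3498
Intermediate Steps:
Q(a) = 1/(2*a)
T(R) = 2*R*(-½ + R) (T(R) = (R + R)*(R + (½)/(-1)) = (2*R)*(R + (½)*(-1)) = (2*R)*(R - ½) = (2*R)*(-½ + R) = 2*R*(-½ + R))
53*T(6) = 53*(6*(-1 + 2*6)) = 53*(6*(-1 + 12)) = 53*(6*11) = 53*66 = 3498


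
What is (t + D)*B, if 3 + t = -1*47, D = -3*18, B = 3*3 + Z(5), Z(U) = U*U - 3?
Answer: -3224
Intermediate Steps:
Z(U) = -3 + U**2 (Z(U) = U**2 - 3 = -3 + U**2)
B = 31 (B = 3*3 + (-3 + 5**2) = 9 + (-3 + 25) = 9 + 22 = 31)
D = -54
t = -50 (t = -3 - 1*47 = -3 - 47 = -50)
(t + D)*B = (-50 - 54)*31 = -104*31 = -3224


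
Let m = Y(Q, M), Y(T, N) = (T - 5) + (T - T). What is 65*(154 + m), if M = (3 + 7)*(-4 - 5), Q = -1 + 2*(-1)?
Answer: 9490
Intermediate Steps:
Q = -3 (Q = -1 - 2 = -3)
M = -90 (M = 10*(-9) = -90)
Y(T, N) = -5 + T (Y(T, N) = (-5 + T) + 0 = -5 + T)
m = -8 (m = -5 - 3 = -8)
65*(154 + m) = 65*(154 - 8) = 65*146 = 9490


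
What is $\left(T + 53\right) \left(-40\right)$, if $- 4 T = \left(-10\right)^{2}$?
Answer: $-1120$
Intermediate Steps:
$T = -25$ ($T = - \frac{\left(-10\right)^{2}}{4} = \left(- \frac{1}{4}\right) 100 = -25$)
$\left(T + 53\right) \left(-40\right) = \left(-25 + 53\right) \left(-40\right) = 28 \left(-40\right) = -1120$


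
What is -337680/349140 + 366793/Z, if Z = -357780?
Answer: -4147954307/2081921820 ≈ -1.9924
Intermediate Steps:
-337680/349140 + 366793/Z = -337680/349140 + 366793/(-357780) = -337680*1/349140 + 366793*(-1/357780) = -5628/5819 - 366793/357780 = -4147954307/2081921820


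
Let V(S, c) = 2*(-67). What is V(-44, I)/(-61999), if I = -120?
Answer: 134/61999 ≈ 0.0021613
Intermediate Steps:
V(S, c) = -134
V(-44, I)/(-61999) = -134/(-61999) = -134*(-1/61999) = 134/61999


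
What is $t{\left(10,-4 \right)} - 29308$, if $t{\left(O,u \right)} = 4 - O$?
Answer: $-29314$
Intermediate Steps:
$t{\left(10,-4 \right)} - 29308 = \left(4 - 10\right) - 29308 = -6 - 29308 = -29314$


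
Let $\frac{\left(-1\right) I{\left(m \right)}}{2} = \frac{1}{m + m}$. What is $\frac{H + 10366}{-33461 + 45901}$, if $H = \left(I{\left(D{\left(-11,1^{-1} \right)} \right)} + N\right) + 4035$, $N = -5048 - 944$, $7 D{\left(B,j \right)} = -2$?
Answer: $\frac{3365}{4976} \approx 0.67625$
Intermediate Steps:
$D{\left(B,j \right)} = - \frac{2}{7}$ ($D{\left(B,j \right)} = \frac{1}{7} \left(-2\right) = - \frac{2}{7}$)
$I{\left(m \right)} = - \frac{1}{m}$ ($I{\left(m \right)} = - \frac{2}{m + m} = - \frac{2}{2 m} = - 2 \frac{1}{2 m} = - \frac{1}{m}$)
$N = -5992$ ($N = -5048 - 944 = -5992$)
$H = - \frac{3907}{2}$ ($H = \left(- \frac{1}{- \frac{2}{7}} - 5992\right) + 4035 = \left(\left(-1\right) \left(- \frac{7}{2}\right) - 5992\right) + 4035 = \left(\frac{7}{2} - 5992\right) + 4035 = - \frac{11977}{2} + 4035 = - \frac{3907}{2} \approx -1953.5$)
$\frac{H + 10366}{-33461 + 45901} = \frac{- \frac{3907}{2} + 10366}{-33461 + 45901} = \frac{16825}{2 \cdot 12440} = \frac{16825}{2} \cdot \frac{1}{12440} = \frac{3365}{4976}$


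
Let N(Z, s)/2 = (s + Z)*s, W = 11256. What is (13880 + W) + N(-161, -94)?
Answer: 73076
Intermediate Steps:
N(Z, s) = 2*s*(Z + s) (N(Z, s) = 2*((s + Z)*s) = 2*((Z + s)*s) = 2*(s*(Z + s)) = 2*s*(Z + s))
(13880 + W) + N(-161, -94) = (13880 + 11256) + 2*(-94)*(-161 - 94) = 25136 + 2*(-94)*(-255) = 25136 + 47940 = 73076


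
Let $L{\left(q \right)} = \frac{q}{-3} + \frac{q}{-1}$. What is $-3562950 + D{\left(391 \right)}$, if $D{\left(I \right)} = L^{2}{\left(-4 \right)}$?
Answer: $- \frac{32066294}{9} \approx -3.5629 \cdot 10^{6}$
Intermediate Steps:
$L{\left(q \right)} = - \frac{4 q}{3}$ ($L{\left(q \right)} = q \left(- \frac{1}{3}\right) + q \left(-1\right) = - \frac{q}{3} - q = - \frac{4 q}{3}$)
$D{\left(I \right)} = \frac{256}{9}$ ($D{\left(I \right)} = \left(\left(- \frac{4}{3}\right) \left(-4\right)\right)^{2} = \left(\frac{16}{3}\right)^{2} = \frac{256}{9}$)
$-3562950 + D{\left(391 \right)} = -3562950 + \frac{256}{9} = - \frac{32066294}{9}$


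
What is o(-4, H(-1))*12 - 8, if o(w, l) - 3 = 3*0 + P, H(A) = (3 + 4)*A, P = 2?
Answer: 52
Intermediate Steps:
H(A) = 7*A
o(w, l) = 5 (o(w, l) = 3 + (3*0 + 2) = 3 + (0 + 2) = 3 + 2 = 5)
o(-4, H(-1))*12 - 8 = 5*12 - 8 = 60 - 8 = 52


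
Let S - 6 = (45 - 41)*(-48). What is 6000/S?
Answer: -1000/31 ≈ -32.258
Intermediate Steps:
S = -186 (S = 6 + (45 - 41)*(-48) = 6 + 4*(-48) = 6 - 192 = -186)
6000/S = 6000/(-186) = 6000*(-1/186) = -1000/31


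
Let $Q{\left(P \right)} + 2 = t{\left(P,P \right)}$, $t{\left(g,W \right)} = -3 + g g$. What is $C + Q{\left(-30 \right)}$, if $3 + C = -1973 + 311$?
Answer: $-770$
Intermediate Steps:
$t{\left(g,W \right)} = -3 + g^{2}$
$Q{\left(P \right)} = -5 + P^{2}$ ($Q{\left(P \right)} = -2 + \left(-3 + P^{2}\right) = -5 + P^{2}$)
$C = -1665$ ($C = -3 + \left(-1973 + 311\right) = -3 - 1662 = -1665$)
$C + Q{\left(-30 \right)} = -1665 - \left(5 - \left(-30\right)^{2}\right) = -1665 + \left(-5 + 900\right) = -1665 + 895 = -770$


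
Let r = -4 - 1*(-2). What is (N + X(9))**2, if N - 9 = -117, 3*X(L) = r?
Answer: 106276/9 ≈ 11808.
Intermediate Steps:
r = -2 (r = -4 + 2 = -2)
X(L) = -2/3 (X(L) = (1/3)*(-2) = -2/3)
N = -108 (N = 9 - 117 = -108)
(N + X(9))**2 = (-108 - 2/3)**2 = (-326/3)**2 = 106276/9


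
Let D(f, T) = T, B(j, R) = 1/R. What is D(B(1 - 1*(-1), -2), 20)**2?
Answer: 400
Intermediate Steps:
D(B(1 - 1*(-1), -2), 20)**2 = 20**2 = 400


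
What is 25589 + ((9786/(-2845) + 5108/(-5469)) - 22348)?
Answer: 50359655611/15559305 ≈ 3236.6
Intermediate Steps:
25589 + ((9786/(-2845) + 5108/(-5469)) - 22348) = 25589 + ((9786*(-1/2845) + 5108*(-1/5469)) - 22348) = 25589 + ((-9786/2845 - 5108/5469) - 22348) = 25589 + (-68051894/15559305 - 22348) = 25589 - 347787400034/15559305 = 50359655611/15559305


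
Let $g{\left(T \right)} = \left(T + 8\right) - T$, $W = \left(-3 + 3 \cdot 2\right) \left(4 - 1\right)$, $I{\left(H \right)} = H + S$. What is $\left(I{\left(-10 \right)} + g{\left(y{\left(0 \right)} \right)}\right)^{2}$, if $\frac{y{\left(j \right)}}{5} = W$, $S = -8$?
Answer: $100$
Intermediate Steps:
$I{\left(H \right)} = -8 + H$ ($I{\left(H \right)} = H - 8 = -8 + H$)
$W = 9$ ($W = \left(-3 + 6\right) 3 = 3 \cdot 3 = 9$)
$y{\left(j \right)} = 45$ ($y{\left(j \right)} = 5 \cdot 9 = 45$)
$g{\left(T \right)} = 8$ ($g{\left(T \right)} = \left(8 + T\right) - T = 8$)
$\left(I{\left(-10 \right)} + g{\left(y{\left(0 \right)} \right)}\right)^{2} = \left(\left(-8 - 10\right) + 8\right)^{2} = \left(-18 + 8\right)^{2} = \left(-10\right)^{2} = 100$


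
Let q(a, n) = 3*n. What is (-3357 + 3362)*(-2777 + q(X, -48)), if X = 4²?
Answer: -14605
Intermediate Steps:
X = 16
(-3357 + 3362)*(-2777 + q(X, -48)) = (-3357 + 3362)*(-2777 + 3*(-48)) = 5*(-2777 - 144) = 5*(-2921) = -14605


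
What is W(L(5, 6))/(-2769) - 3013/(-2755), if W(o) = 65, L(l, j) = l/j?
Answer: 627994/586815 ≈ 1.0702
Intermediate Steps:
W(L(5, 6))/(-2769) - 3013/(-2755) = 65/(-2769) - 3013/(-2755) = 65*(-1/2769) - 3013*(-1/2755) = -5/213 + 3013/2755 = 627994/586815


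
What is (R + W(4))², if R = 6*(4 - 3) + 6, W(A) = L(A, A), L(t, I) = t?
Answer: 256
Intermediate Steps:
W(A) = A
R = 12 (R = 6*1 + 6 = 6 + 6 = 12)
(R + W(4))² = (12 + 4)² = 16² = 256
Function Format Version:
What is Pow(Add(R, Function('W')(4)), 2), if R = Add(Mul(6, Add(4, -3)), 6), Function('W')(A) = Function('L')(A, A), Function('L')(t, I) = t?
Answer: 256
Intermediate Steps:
Function('W')(A) = A
R = 12 (R = Add(Mul(6, 1), 6) = Add(6, 6) = 12)
Pow(Add(R, Function('W')(4)), 2) = Pow(Add(12, 4), 2) = Pow(16, 2) = 256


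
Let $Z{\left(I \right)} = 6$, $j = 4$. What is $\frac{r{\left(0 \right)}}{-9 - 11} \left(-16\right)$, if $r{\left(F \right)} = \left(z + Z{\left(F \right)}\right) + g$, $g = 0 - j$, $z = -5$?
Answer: $- \frac{12}{5} \approx -2.4$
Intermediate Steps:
$g = -4$ ($g = 0 - 4 = -4$)
$r{\left(F \right)} = -3$ ($r{\left(F \right)} = \left(-5 + 6\right) - 4 = 1 - 4 = -3$)
$\frac{r{\left(0 \right)}}{-9 - 11} \left(-16\right) = - \frac{3}{-9 - 11} \left(-16\right) = - \frac{3}{-20} \left(-16\right) = \left(-3\right) \left(- \frac{1}{20}\right) \left(-16\right) = \frac{3}{20} \left(-16\right) = - \frac{12}{5}$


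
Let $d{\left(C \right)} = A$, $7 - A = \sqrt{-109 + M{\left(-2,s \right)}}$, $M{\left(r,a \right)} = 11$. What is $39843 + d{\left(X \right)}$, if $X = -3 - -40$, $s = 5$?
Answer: $39850 - 7 i \sqrt{2} \approx 39850.0 - 9.8995 i$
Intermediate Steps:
$X = 37$ ($X = -3 + 40 = 37$)
$A = 7 - 7 i \sqrt{2}$ ($A = 7 - \sqrt{-109 + 11} = 7 - \sqrt{-98} = 7 - 7 i \sqrt{2} \approx 7.0 - 9.8995 i$)
$d{\left(C \right)} = 7 - 7 i \sqrt{2}$
$39843 + d{\left(X \right)} = 39843 + \left(7 - 7 i \sqrt{2}\right) = 39850 - 7 i \sqrt{2}$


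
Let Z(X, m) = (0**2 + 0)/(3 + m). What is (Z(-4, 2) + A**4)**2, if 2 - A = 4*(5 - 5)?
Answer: 256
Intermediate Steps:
A = 2 (A = 2 - 4*(5 - 5) = 2 - 4*0 = 2 - 1*0 = 2 + 0 = 2)
Z(X, m) = 0 (Z(X, m) = (0 + 0)/(3 + m) = 0/(3 + m) = 0)
(Z(-4, 2) + A**4)**2 = (0 + 2**4)**2 = (0 + 16)**2 = 16**2 = 256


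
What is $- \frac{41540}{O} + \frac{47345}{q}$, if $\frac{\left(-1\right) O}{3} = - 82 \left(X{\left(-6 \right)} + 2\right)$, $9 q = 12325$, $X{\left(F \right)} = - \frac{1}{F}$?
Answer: $- \frac{3351371}{77285} \approx -43.364$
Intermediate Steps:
$q = \frac{12325}{9}$ ($q = \frac{1}{9} \cdot 12325 = \frac{12325}{9} \approx 1369.4$)
$O = 533$ ($O = - 3 \left(- 82 \left(- \frac{1}{-6} + 2\right)\right) = - 3 \left(- 82 \left(\left(-1\right) \left(- \frac{1}{6}\right) + 2\right)\right) = - 3 \left(- 82 \left(\frac{1}{6} + 2\right)\right) = - 3 \left(\left(-82\right) \frac{13}{6}\right) = \left(-3\right) \left(- \frac{533}{3}\right) = 533$)
$- \frac{41540}{O} + \frac{47345}{q} = - \frac{41540}{533} + \frac{47345}{\frac{12325}{9}} = \left(-41540\right) \frac{1}{533} + 47345 \cdot \frac{9}{12325} = - \frac{41540}{533} + \frac{5013}{145} = - \frac{3351371}{77285}$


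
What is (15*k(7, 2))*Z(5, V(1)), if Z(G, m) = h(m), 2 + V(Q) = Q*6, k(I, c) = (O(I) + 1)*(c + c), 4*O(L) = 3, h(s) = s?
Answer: 420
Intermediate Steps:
O(L) = 3/4 (O(L) = (1/4)*3 = 3/4)
k(I, c) = 7*c/2 (k(I, c) = (3/4 + 1)*(c + c) = 7*(2*c)/4 = 7*c/2)
V(Q) = -2 + 6*Q (V(Q) = -2 + Q*6 = -2 + 6*Q)
Z(G, m) = m
(15*k(7, 2))*Z(5, V(1)) = (15*((7/2)*2))*(-2 + 6*1) = (15*7)*(-2 + 6) = 105*4 = 420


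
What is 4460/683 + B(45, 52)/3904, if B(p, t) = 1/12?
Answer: 208942763/31997184 ≈ 6.5300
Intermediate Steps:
B(p, t) = 1/12
4460/683 + B(45, 52)/3904 = 4460/683 + (1/12)/3904 = 4460*(1/683) + (1/12)*(1/3904) = 4460/683 + 1/46848 = 208942763/31997184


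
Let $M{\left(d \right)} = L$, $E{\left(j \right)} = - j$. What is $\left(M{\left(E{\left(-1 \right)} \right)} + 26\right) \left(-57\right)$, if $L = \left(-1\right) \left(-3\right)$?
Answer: $-1653$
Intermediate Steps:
$L = 3$
$M{\left(d \right)} = 3$
$\left(M{\left(E{\left(-1 \right)} \right)} + 26\right) \left(-57\right) = \left(3 + 26\right) \left(-57\right) = 29 \left(-57\right) = -1653$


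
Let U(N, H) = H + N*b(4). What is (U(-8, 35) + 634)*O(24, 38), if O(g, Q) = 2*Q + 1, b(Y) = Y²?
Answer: 41657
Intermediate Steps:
O(g, Q) = 1 + 2*Q
U(N, H) = H + 16*N (U(N, H) = H + N*4² = H + N*16 = H + 16*N)
(U(-8, 35) + 634)*O(24, 38) = ((35 + 16*(-8)) + 634)*(1 + 2*38) = ((35 - 128) + 634)*(1 + 76) = (-93 + 634)*77 = 541*77 = 41657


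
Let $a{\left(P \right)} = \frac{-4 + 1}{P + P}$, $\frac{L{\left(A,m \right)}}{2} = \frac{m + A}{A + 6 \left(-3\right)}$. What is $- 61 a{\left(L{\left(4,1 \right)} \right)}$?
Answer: $- \frac{1281}{10} \approx -128.1$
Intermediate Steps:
$L{\left(A,m \right)} = \frac{2 \left(A + m\right)}{-18 + A}$ ($L{\left(A,m \right)} = 2 \frac{m + A}{A + 6 \left(-3\right)} = 2 \frac{A + m}{A - 18} = 2 \frac{A + m}{-18 + A} = \frac{2 \left(A + m\right)}{-18 + A}$)
$a{\left(P \right)} = - \frac{3}{2 P}$
$- 61 a{\left(L{\left(4,1 \right)} \right)} = - 61 \left(- \frac{3}{2 \frac{2 \left(4 + 1\right)}{-18 + 4}}\right) = - 61 \left(- \frac{3}{2 \cdot 2 \frac{1}{-14} \cdot 5}\right) = - 61 \left(- \frac{3}{2 \cdot 2 \left(- \frac{1}{14}\right) 5}\right) = - 61 \left(- \frac{3}{2 \left(- \frac{5}{7}\right)}\right) = - 61 \left(\left(- \frac{3}{2}\right) \left(- \frac{7}{5}\right)\right) = \left(-61\right) \frac{21}{10} = - \frac{1281}{10}$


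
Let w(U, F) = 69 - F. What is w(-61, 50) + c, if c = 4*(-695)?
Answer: -2761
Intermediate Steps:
c = -2780
w(-61, 50) + c = (69 - 1*50) - 2780 = (69 - 50) - 2780 = 19 - 2780 = -2761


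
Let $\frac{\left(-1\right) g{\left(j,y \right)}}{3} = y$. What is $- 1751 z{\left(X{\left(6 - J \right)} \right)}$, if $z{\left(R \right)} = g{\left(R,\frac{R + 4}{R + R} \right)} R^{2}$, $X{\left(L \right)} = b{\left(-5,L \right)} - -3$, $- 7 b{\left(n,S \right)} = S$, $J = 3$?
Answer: $\frac{2174742}{49} \approx 44383.0$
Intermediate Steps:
$b{\left(n,S \right)} = - \frac{S}{7}$
$g{\left(j,y \right)} = - 3 y$
$X{\left(L \right)} = 3 - \frac{L}{7}$ ($X{\left(L \right)} = - \frac{L}{7} - -3 = - \frac{L}{7} + 3 = 3 - \frac{L}{7}$)
$z{\left(R \right)} = - \frac{3 R \left(4 + R\right)}{2}$ ($z{\left(R \right)} = - 3 \frac{R + 4}{R + R} R^{2} = - 3 \frac{4 + R}{2 R} R^{2} = - \frac{3 \left(4 + R\right)}{2 R} R^{2} = - \frac{3 R \left(4 + R\right)}{2}$)
$- 1751 z{\left(X{\left(6 - J \right)} \right)} = - 1751 \frac{3 \left(3 - \frac{6 - 3}{7}\right) \left(-4 - \left(3 - \frac{6 - 3}{7}\right)\right)}{2} = - 1751 \frac{3 \left(3 - \frac{3}{7}\right) \left(-4 - \left(3 - \frac{3}{7}\right)\right)}{2} = - 1751 \cdot \frac{3}{2} \cdot \frac{18}{7} \left(-4 - \frac{18}{7}\right) = - 1751 \cdot \frac{3}{2} \cdot \frac{18}{7} \left(- \frac{46}{7}\right) = \left(-1751\right) \left(- \frac{1242}{49}\right) = \frac{2174742}{49}$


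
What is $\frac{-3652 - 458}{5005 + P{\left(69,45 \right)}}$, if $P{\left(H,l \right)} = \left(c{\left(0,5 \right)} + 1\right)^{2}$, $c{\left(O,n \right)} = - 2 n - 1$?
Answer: $- \frac{822}{1021} \approx -0.80509$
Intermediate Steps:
$c{\left(O,n \right)} = -1 - 2 n$
$P{\left(H,l \right)} = 100$ ($P{\left(H,l \right)} = \left(\left(-1 - 10\right) + 1\right)^{2} = \left(-11 + 1\right)^{2} = \left(-10\right)^{2} = 100$)
$\frac{-3652 - 458}{5005 + P{\left(69,45 \right)}} = \frac{-3652 - 458}{5005 + 100} = - \frac{4110}{5105} = \left(-4110\right) \frac{1}{5105} = - \frac{822}{1021}$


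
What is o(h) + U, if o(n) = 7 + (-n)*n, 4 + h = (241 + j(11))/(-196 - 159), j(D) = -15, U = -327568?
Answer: -41283584341/126025 ≈ -3.2758e+5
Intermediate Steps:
h = -1646/355 (h = -4 + (241 - 15)/(-196 - 159) = -4 + 226/(-355) = -4 + 226*(-1/355) = -4 - 226/355 = -1646/355 ≈ -4.6366)
o(n) = 7 - n²
o(h) + U = (7 - (-1646/355)²) - 327568 = (7 - 1*2709316/126025) - 327568 = (7 - 2709316/126025) - 327568 = -1827141/126025 - 327568 = -41283584341/126025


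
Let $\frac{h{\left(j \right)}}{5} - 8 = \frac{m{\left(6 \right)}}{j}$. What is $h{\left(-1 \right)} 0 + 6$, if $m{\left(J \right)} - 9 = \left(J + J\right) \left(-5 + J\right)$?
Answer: $6$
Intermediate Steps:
$m{\left(J \right)} = 9 + 2 J \left(-5 + J\right)$ ($m{\left(J \right)} = 9 + \left(J + J\right) \left(-5 + J\right) = 9 + 2 J \left(-5 + J\right)$)
$h{\left(j \right)} = 40 + \frac{105}{j}$ ($h{\left(j \right)} = 40 + 5 \frac{9 - 60 + 2 \cdot 6^{2}}{j} = 40 + 5 \frac{9 - 60 + 2 \cdot 36}{j} = 40 + 5 \frac{9 - 60 + 72}{j} = 40 + 5 \frac{21}{j} = 40 + \frac{105}{j}$)
$h{\left(-1 \right)} 0 + 6 = \left(40 + \frac{105}{-1}\right) 0 + 6 = \left(40 + 105 \left(-1\right)\right) 0 + 6 = \left(40 - 105\right) 0 + 6 = \left(-65\right) 0 + 6 = 0 + 6 = 6$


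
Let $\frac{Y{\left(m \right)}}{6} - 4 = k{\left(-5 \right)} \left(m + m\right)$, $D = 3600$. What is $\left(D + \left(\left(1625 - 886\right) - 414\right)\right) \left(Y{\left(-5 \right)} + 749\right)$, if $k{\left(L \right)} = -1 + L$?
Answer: $4447025$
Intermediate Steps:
$Y{\left(m \right)} = 24 - 72 m$ ($Y{\left(m \right)} = 24 + 6 \left(-1 - 5\right) \left(m + m\right) = 24 + 6 \left(- 6 \cdot 2 m\right) = 24 + 6 \left(- 12 m\right) = 24 - 72 m$)
$\left(D + \left(\left(1625 - 886\right) - 414\right)\right) \left(Y{\left(-5 \right)} + 749\right) = \left(3600 + \left(\left(1625 - 886\right) - 414\right)\right) \left(\left(24 - -360\right) + 749\right) = \left(3600 + \left(739 - 414\right)\right) \left(\left(24 + 360\right) + 749\right) = \left(3600 + 325\right) \left(384 + 749\right) = 3925 \cdot 1133 = 4447025$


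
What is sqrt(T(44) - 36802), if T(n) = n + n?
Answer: I*sqrt(36714) ≈ 191.61*I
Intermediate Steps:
T(n) = 2*n
sqrt(T(44) - 36802) = sqrt(2*44 - 36802) = sqrt(88 - 36802) = sqrt(-36714) = I*sqrt(36714)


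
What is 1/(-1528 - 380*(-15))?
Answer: 1/4172 ≈ 0.00023969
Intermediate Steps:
1/(-1528 - 380*(-15)) = 1/(-1528 + 5700) = 1/4172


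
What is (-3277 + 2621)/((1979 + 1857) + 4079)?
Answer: -656/7915 ≈ -0.082881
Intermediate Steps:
(-3277 + 2621)/((1979 + 1857) + 4079) = -656/(3836 + 4079) = -656/7915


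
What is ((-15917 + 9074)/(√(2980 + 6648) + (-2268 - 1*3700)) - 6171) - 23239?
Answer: -87264389778/2967283 + 2281*√2407/5934566 ≈ -29409.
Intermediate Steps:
((-15917 + 9074)/(√(2980 + 6648) + (-2268 - 1*3700)) - 6171) - 23239 = (-6843/(√9628 + (-2268 - 3700)) - 6171) - 23239 = (-6843/(2*√2407 - 5968) - 6171) - 23239 = (-6843/(-5968 + 2*√2407) - 6171) - 23239 = (-6171 - 6843/(-5968 + 2*√2407)) - 23239 = -29410 - 6843/(-5968 + 2*√2407)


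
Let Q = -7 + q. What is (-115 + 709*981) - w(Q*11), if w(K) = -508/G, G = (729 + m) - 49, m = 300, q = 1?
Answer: 170376557/245 ≈ 6.9541e+5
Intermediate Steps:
G = 980 (G = (729 + 300) - 49 = 1029 - 49 = 980)
Q = -6 (Q = -7 + 1 = -6)
w(K) = -127/245 (w(K) = -508/980 = -508*1/980 = -127/245)
(-115 + 709*981) - w(Q*11) = (-115 + 709*981) - 1*(-127/245) = (-115 + 695529) + 127/245 = 695414 + 127/245 = 170376557/245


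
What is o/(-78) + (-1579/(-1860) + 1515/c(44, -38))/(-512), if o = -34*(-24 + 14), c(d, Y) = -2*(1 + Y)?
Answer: -671924483/152688640 ≈ -4.4006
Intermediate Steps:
c(d, Y) = -2 - 2*Y
o = 340 (o = -34*(-10) = 340)
o/(-78) + (-1579/(-1860) + 1515/c(44, -38))/(-512) = 340/(-78) + (-1579/(-1860) + 1515/(-2 - 2*(-38)))/(-512) = 340*(-1/78) + (-1579*(-1/1860) + 1515/(-2 + 76))*(-1/512) = -170/39 + (1579/1860 + 1515/74)*(-1/512) = -170/39 + (1467373/68820)*(-1/512) = -170/39 - 1467373/35235840 = -671924483/152688640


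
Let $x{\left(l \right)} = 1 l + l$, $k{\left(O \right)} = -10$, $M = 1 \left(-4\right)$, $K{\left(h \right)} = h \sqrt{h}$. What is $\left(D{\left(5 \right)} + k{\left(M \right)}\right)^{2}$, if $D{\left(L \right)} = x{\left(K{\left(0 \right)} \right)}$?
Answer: $100$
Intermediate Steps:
$K{\left(h \right)} = h^{\frac{3}{2}}$
$M = -4$
$x{\left(l \right)} = 2 l$ ($x{\left(l \right)} = l + l = 2 l$)
$D{\left(L \right)} = 0$ ($D{\left(L \right)} = 2 \cdot 0^{\frac{3}{2}} = 2 \cdot 0 = 0$)
$\left(D{\left(5 \right)} + k{\left(M \right)}\right)^{2} = \left(0 - 10\right)^{2} = \left(-10\right)^{2} = 100$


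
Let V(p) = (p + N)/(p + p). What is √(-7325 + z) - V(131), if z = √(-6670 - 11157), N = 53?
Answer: -92/131 + √(-7325 + I*√17827) ≈ 0.077697 + 85.59*I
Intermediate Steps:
z = I*√17827 (z = √(-17827) = I*√17827 ≈ 133.52*I)
V(p) = (53 + p)/(2*p) (V(p) = (p + 53)/(p + p) = (53 + p)/((2*p)) = (53 + p)*(1/(2*p)) = (53 + p)/(2*p))
√(-7325 + z) - V(131) = √(-7325 + I*√17827) - (53 + 131)/(2*131) = √(-7325 + I*√17827) - 184/(2*131) = √(-7325 + I*√17827) - 1*92/131 = √(-7325 + I*√17827) - 92/131 = -92/131 + √(-7325 + I*√17827)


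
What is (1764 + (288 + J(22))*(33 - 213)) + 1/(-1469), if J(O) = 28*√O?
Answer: -73561645/1469 - 5040*√22 ≈ -73716.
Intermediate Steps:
(1764 + (288 + J(22))*(33 - 213)) + 1/(-1469) = (1764 + (288 + 28*√22)*(33 - 213)) + 1/(-1469) = (1764 + (288 + 28*√22)*(-180)) - 1/1469 = (1764 + (-51840 - 5040*√22)) - 1/1469 = (-50076 - 5040*√22) - 1/1469 = -73561645/1469 - 5040*√22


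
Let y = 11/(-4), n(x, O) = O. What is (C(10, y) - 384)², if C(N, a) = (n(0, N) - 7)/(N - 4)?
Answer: 588289/4 ≈ 1.4707e+5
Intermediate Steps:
y = -11/4 (y = 11*(-¼) = -11/4 ≈ -2.7500)
C(N, a) = (-7 + N)/(-4 + N) (C(N, a) = (N - 7)/(N - 4) = (-7 + N)/(-4 + N))
(C(10, y) - 384)² = ((-7 + 10)/(-4 + 10) - 384)² = (3/6 - 384)² = ((⅙)*3 - 384)² = (½ - 384)² = (-767/2)² = 588289/4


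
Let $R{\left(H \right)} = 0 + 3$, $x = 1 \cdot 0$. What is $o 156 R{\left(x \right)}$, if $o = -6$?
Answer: $-2808$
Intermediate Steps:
$x = 0$
$R{\left(H \right)} = 3$
$o 156 R{\left(x \right)} = \left(-6\right) 156 \cdot 3 = \left(-936\right) 3 = -2808$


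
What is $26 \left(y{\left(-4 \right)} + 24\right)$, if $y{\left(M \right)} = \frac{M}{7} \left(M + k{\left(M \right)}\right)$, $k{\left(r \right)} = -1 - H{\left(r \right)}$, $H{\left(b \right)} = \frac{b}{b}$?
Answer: $\frac{4992}{7} \approx 713.14$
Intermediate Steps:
$H{\left(b \right)} = 1$
$k{\left(r \right)} = -2$ ($k{\left(r \right)} = -1 - 1 = -2$)
$y{\left(M \right)} = \frac{M \left(-2 + M\right)}{7}$ ($y{\left(M \right)} = \frac{M}{7} \left(M - 2\right) = M \frac{1}{7} \left(-2 + M\right) = \frac{M}{7} \left(-2 + M\right) = \frac{M \left(-2 + M\right)}{7}$)
$26 \left(y{\left(-4 \right)} + 24\right) = 26 \left(\frac{1}{7} \left(-4\right) \left(-2 - 4\right) + 24\right) = 26 \left(\frac{1}{7} \left(-4\right) \left(-6\right) + 24\right) = 26 \left(\frac{24}{7} + 24\right) = 26 \cdot \frac{192}{7} = \frac{4992}{7}$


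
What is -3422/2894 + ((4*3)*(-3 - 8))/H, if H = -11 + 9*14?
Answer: -387769/166405 ≈ -2.3303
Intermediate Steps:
H = 115 (H = -11 + 126 = 115)
-3422/2894 + ((4*3)*(-3 - 8))/H = -3422/2894 + ((4*3)*(-3 - 8))/115 = -3422*1/2894 + (12*(-11))*(1/115) = -1711/1447 - 132*1/115 = -1711/1447 - 132/115 = -387769/166405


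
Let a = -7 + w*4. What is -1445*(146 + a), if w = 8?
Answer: -247095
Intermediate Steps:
a = 25 (a = -7 + 8*4 = -7 + 32 = 25)
-1445*(146 + a) = -1445*(146 + 25) = -1445*171 = -247095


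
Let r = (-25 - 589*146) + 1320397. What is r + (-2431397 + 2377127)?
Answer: 1180108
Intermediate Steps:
r = 1234378 (r = (-25 - 85994) + 1320397 = -86019 + 1320397 = 1234378)
r + (-2431397 + 2377127) = 1234378 + (-2431397 + 2377127) = 1234378 - 54270 = 1180108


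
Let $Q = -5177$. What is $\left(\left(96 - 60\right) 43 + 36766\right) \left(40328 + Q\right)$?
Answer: $1346775414$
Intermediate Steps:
$\left(\left(96 - 60\right) 43 + 36766\right) \left(40328 + Q\right) = \left(\left(96 - 60\right) 43 + 36766\right) \left(40328 - 5177\right) = \left(36 \cdot 43 + 36766\right) 35151 = \left(1548 + 36766\right) 35151 = 38314 \cdot 35151 = 1346775414$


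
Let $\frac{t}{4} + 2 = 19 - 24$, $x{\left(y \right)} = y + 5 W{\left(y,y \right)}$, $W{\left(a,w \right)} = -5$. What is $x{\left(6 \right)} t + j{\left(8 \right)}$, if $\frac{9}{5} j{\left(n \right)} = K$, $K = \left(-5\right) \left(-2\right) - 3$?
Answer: $\frac{4823}{9} \approx 535.89$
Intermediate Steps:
$K = 7$ ($K = 10 - 3 = 7$)
$j{\left(n \right)} = \frac{35}{9}$ ($j{\left(n \right)} = \frac{5}{9} \cdot 7 = \frac{35}{9}$)
$x{\left(y \right)} = -25 + y$ ($x{\left(y \right)} = y + 5 \left(-5\right) = y - 25 = -25 + y$)
$t = -28$ ($t = -8 + 4 \left(19 - 24\right) = -8 + 4 \left(-5\right) = -8 - 20 = -28$)
$x{\left(6 \right)} t + j{\left(8 \right)} = \left(-25 + 6\right) \left(-28\right) + \frac{35}{9} = \left(-19\right) \left(-28\right) + \frac{35}{9} = 532 + \frac{35}{9} = \frac{4823}{9}$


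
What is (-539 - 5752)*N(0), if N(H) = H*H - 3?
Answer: 18873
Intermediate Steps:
N(H) = -3 + H² (N(H) = H² - 3 = -3 + H²)
(-539 - 5752)*N(0) = (-539 - 5752)*(-3 + 0²) = -6291*(-3 + 0) = -6291*(-3) = 18873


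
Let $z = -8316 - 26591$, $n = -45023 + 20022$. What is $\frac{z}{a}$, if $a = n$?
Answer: $\frac{34907}{25001} \approx 1.3962$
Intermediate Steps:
$n = -25001$
$a = -25001$
$z = -34907$ ($z = -8316 - 26591 = -34907$)
$\frac{z}{a} = - \frac{34907}{-25001} = \left(-34907\right) \left(- \frac{1}{25001}\right) = \frac{34907}{25001}$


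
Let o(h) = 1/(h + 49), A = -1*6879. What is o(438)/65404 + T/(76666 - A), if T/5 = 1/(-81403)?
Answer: 1328310979/43323560419396796 ≈ 3.0660e-8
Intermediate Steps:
A = -6879
T = -5/81403 (T = 5/(-81403) = 5*(-1/81403) = -5/81403 ≈ -6.1423e-5)
o(h) = 1/(49 + h)
o(438)/65404 + T/(76666 - A) = 1/((49 + 438)*65404) - 5/(81403*(76666 - 1*(-6879))) = (1/65404)/487 - 5/(81403*(76666 + 6879)) = (1/487)*(1/65404) - 5/81403/83545 = 1/31851748 - 5/81403*1/83545 = 1/31851748 - 1/1360162727 = 1328310979/43323560419396796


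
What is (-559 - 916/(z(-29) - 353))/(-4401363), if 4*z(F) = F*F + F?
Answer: 41467/330102225 ≈ 0.00012562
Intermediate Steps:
z(F) = F/4 + F²/4 (z(F) = (F*F + F)/4 = (F² + F)/4 = (F + F²)/4 = F/4 + F²/4)
(-559 - 916/(z(-29) - 353))/(-4401363) = (-559 - 916/((¼)*(-29)*(1 - 29) - 353))/(-4401363) = (-559 - 916/((¼)*(-29)*(-28) - 353))*(-1/4401363) = (-559 - 916/(203 - 353))*(-1/4401363) = (-559 - 916/(-150))*(-1/4401363) = (-559 - 1/150*(-916))*(-1/4401363) = (-559 + 458/75)*(-1/4401363) = -41467/75*(-1/4401363) = 41467/330102225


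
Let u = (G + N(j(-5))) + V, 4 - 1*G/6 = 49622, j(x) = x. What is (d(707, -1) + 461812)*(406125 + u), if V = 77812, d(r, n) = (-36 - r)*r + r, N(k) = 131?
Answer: -11700053520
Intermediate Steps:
d(r, n) = r + r*(-36 - r) (d(r, n) = r*(-36 - r) + r = r + r*(-36 - r))
G = -297708 (G = 24 - 6*49622 = 24 - 297732 = -297708)
u = -219765 (u = (-297708 + 131) + 77812 = -297577 + 77812 = -219765)
(d(707, -1) + 461812)*(406125 + u) = (-1*707*(35 + 707) + 461812)*(406125 - 219765) = (-1*707*742 + 461812)*186360 = (-524594 + 461812)*186360 = -62782*186360 = -11700053520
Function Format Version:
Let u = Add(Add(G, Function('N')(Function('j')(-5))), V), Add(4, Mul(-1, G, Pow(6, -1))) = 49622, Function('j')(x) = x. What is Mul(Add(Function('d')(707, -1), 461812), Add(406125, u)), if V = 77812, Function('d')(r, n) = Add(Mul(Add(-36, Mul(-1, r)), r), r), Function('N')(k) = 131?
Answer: -11700053520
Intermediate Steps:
Function('d')(r, n) = Add(r, Mul(r, Add(-36, Mul(-1, r)))) (Function('d')(r, n) = Add(Mul(r, Add(-36, Mul(-1, r))), r) = Add(r, Mul(r, Add(-36, Mul(-1, r)))))
G = -297708 (G = Add(24, Mul(-6, 49622)) = Add(24, -297732) = -297708)
u = -219765 (u = Add(Add(-297708, 131), 77812) = Add(-297577, 77812) = -219765)
Mul(Add(Function('d')(707, -1), 461812), Add(406125, u)) = Mul(Add(Mul(-1, 707, Add(35, 707)), 461812), Add(406125, -219765)) = Mul(Add(Mul(-1, 707, 742), 461812), 186360) = Mul(Add(-524594, 461812), 186360) = Mul(-62782, 186360) = -11700053520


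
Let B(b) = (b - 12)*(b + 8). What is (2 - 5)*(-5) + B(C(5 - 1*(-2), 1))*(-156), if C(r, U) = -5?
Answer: 7971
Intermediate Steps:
B(b) = (-12 + b)*(8 + b)
(2 - 5)*(-5) + B(C(5 - 1*(-2), 1))*(-156) = (2 - 5)*(-5) + (-96 + (-5)² - 4*(-5))*(-156) = -3*(-5) + (-96 + 25 + 20)*(-156) = 15 - 51*(-156) = 15 + 7956 = 7971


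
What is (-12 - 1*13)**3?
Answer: -15625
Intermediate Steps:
(-12 - 1*13)**3 = (-12 - 13)**3 = (-25)**3 = -15625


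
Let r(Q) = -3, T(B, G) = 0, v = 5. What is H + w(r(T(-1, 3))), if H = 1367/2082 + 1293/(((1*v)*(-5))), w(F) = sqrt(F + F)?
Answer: -2657851/52050 + I*sqrt(6) ≈ -51.063 + 2.4495*I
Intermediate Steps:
w(F) = sqrt(2)*sqrt(F) (w(F) = sqrt(2*F) = sqrt(2)*sqrt(F))
H = -2657851/52050 (H = 1367/2082 + 1293/(((1*5)*(-5))) = 1367*(1/2082) + 1293/((5*(-5))) = 1367/2082 + 1293/(-25) = 1367/2082 + 1293*(-1/25) = 1367/2082 - 1293/25 = -2657851/52050 ≈ -51.063)
H + w(r(T(-1, 3))) = -2657851/52050 + sqrt(2)*sqrt(-3) = -2657851/52050 + sqrt(2)*(I*sqrt(3)) = -2657851/52050 + I*sqrt(6)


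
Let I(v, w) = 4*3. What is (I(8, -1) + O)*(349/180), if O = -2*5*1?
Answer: 349/90 ≈ 3.8778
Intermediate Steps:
I(v, w) = 12
O = -10 (O = -10*1 = -10)
(I(8, -1) + O)*(349/180) = (12 - 10)*(349/180) = 2*(349*(1/180)) = 2*(349/180) = 349/90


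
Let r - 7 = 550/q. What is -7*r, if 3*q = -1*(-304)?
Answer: -13223/152 ≈ -86.993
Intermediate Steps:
q = 304/3 (q = (-1*(-304))/3 = (⅓)*304 = 304/3 ≈ 101.33)
r = 1889/152 (r = 7 + 550/(304/3) = 7 + 550*(3/304) = 7 + 825/152 = 1889/152 ≈ 12.428)
-7*r = -7*1889/152 = -13223/152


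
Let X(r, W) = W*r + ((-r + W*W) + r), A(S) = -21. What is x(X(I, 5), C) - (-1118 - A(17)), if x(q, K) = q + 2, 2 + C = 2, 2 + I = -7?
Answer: 1079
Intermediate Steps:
I = -9 (I = -2 - 7 = -9)
C = 0 (C = -2 + 2 = 0)
X(r, W) = W² + W*r (X(r, W) = W*r + ((-r + W²) + r) = W*r + ((W² - r) + r) = W*r + W² = W² + W*r)
x(q, K) = 2 + q
x(X(I, 5), C) - (-1118 - A(17)) = (2 + 5*(5 - 9)) - (-1118 - 1*(-21)) = (2 + 5*(-4)) - (-1118 + 21) = (2 - 20) - 1*(-1097) = -18 + 1097 = 1079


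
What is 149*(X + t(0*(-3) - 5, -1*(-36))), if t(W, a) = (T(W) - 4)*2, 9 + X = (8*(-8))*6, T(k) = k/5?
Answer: -60047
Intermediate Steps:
T(k) = k/5 (T(k) = k*(⅕) = k/5)
X = -393 (X = -9 + (8*(-8))*6 = -9 - 64*6 = -9 - 384 = -393)
t(W, a) = -8 + 2*W/5 (t(W, a) = (W/5 - 4)*2 = (-4 + W/5)*2 = -8 + 2*W/5)
149*(X + t(0*(-3) - 5, -1*(-36))) = 149*(-393 + (-8 + 2*(0*(-3) - 5)/5)) = 149*(-393 + (-8 + 2*(0 - 5)/5)) = 149*(-393 + (-8 + (⅖)*(-5))) = 149*(-393 + (-8 - 2)) = 149*(-393 - 10) = 149*(-403) = -60047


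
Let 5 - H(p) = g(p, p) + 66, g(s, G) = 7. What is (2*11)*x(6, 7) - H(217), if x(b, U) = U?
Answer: 222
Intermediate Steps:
H(p) = -68 (H(p) = 5 - (7 + 66) = 5 - 1*73 = 5 - 73 = -68)
(2*11)*x(6, 7) - H(217) = (2*11)*7 - 1*(-68) = 22*7 + 68 = 154 + 68 = 222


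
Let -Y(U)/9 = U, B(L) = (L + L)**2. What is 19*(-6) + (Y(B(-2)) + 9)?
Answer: -249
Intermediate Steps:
B(L) = 4*L**2 (B(L) = (2*L)**2 = 4*L**2)
Y(U) = -9*U
19*(-6) + (Y(B(-2)) + 9) = 19*(-6) + (-36*(-2)**2 + 9) = -114 + (-36*4 + 9) = -114 + (-9*16 + 9) = -114 + (-144 + 9) = -114 - 135 = -249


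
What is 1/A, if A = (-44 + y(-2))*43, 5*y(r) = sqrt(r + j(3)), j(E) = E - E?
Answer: -550/1040643 - 5*I*sqrt(2)/2081286 ≈ -0.00052852 - 3.3975e-6*I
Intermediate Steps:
j(E) = 0
y(r) = sqrt(r)/5 (y(r) = sqrt(r + 0)/5 = sqrt(r)/5)
A = -1892 + 43*I*sqrt(2)/5 (A = (-44 + sqrt(-2)/5)*43 = (-44 + (I*sqrt(2))/5)*43 = (-44 + I*sqrt(2)/5)*43 = -1892 + 43*I*sqrt(2)/5 ≈ -1892.0 + 12.162*I)
1/A = 1/(-1892 + 43*I*sqrt(2)/5)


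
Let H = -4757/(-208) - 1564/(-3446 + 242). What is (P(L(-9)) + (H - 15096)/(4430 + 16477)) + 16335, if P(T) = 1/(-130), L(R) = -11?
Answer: 284483669433329/17416367280 ≈ 16334.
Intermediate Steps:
H = 3891685/166608 (H = -4757*(-1/208) - 1564/(-3204) = 4757/208 - 1564*(-1/3204) = 4757/208 + 391/801 = 3891685/166608 ≈ 23.358)
P(T) = -1/130
(P(L(-9)) + (H - 15096)/(4430 + 16477)) + 16335 = (-1/130 + (3891685/166608 - 15096)/(4430 + 16477)) + 16335 = (-1/130 - 2511222683/166608/20907) + 16335 = (-1/130 - 2511222683/166608*1/20907) + 16335 = (-1/130 - 2511222683/3483273456) + 16335 = -12690085471/17416367280 + 16335 = 284483669433329/17416367280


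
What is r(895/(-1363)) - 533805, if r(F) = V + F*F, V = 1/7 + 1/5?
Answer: -34708973007472/65021915 ≈ -5.3380e+5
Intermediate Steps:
V = 12/35 (V = 1*(1/7) + 1*(1/5) = 1/7 + 1/5 = 12/35 ≈ 0.34286)
r(F) = 12/35 + F**2 (r(F) = 12/35 + F*F = 12/35 + F**2)
r(895/(-1363)) - 533805 = (12/35 + (895/(-1363))**2) - 533805 = (12/35 + (895*(-1/1363))**2) - 533805 = (12/35 + (-895/1363)**2) - 533805 = (12/35 + 801025/1857769) - 533805 = 50329103/65021915 - 533805 = -34708973007472/65021915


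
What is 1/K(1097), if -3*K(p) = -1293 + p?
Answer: 3/196 ≈ 0.015306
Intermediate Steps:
K(p) = 431 - p/3 (K(p) = -(-1293 + p)/3 = 431 - p/3)
1/K(1097) = 1/(431 - ⅓*1097) = 1/(431 - 1097/3) = 1/(196/3) = 3/196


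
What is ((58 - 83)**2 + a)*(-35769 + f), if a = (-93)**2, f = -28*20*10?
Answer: -383656106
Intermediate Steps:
f = -5600 (f = -560*10 = -5600)
a = 8649
((58 - 83)**2 + a)*(-35769 + f) = ((58 - 83)**2 + 8649)*(-35769 - 5600) = ((-25)**2 + 8649)*(-41369) = (625 + 8649)*(-41369) = 9274*(-41369) = -383656106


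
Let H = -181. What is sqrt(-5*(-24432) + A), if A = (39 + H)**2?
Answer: 2*sqrt(35581) ≈ 377.26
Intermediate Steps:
A = 20164 (A = (39 - 181)**2 = (-142)**2 = 20164)
sqrt(-5*(-24432) + A) = sqrt(-5*(-24432) + 20164) = sqrt(122160 + 20164) = sqrt(142324) = 2*sqrt(35581)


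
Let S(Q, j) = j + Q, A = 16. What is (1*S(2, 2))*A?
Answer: 64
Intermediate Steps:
S(Q, j) = Q + j
(1*S(2, 2))*A = (1*(2 + 2))*16 = (1*4)*16 = 4*16 = 64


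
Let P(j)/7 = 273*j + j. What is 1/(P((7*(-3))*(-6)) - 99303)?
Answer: 1/142365 ≈ 7.0242e-6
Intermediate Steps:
P(j) = 1918*j (P(j) = 7*(273*j + j) = 7*(274*j) = 1918*j)
1/(P((7*(-3))*(-6)) - 99303) = 1/(1918*((7*(-3))*(-6)) - 99303) = 1/(1918*(-21*(-6)) - 99303) = 1/(1918*126 - 99303) = 1/(241668 - 99303) = 1/142365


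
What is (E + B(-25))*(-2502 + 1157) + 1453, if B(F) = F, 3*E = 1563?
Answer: -665667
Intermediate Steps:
E = 521 (E = (⅓)*1563 = 521)
(E + B(-25))*(-2502 + 1157) + 1453 = (521 - 25)*(-2502 + 1157) + 1453 = 496*(-1345) + 1453 = -667120 + 1453 = -665667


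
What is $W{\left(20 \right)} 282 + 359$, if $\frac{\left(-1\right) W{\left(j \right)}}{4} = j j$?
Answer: $-450841$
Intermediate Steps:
$W{\left(j \right)} = - 4 j^{2}$ ($W{\left(j \right)} = - 4 j j = - 4 j^{2}$)
$W{\left(20 \right)} 282 + 359 = - 4 \cdot 20^{2} \cdot 282 + 359 = \left(-4\right) 400 \cdot 282 + 359 = \left(-1600\right) 282 + 359 = -451200 + 359 = -450841$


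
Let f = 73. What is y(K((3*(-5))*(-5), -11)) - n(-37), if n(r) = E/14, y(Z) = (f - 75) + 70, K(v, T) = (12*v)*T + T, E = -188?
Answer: 570/7 ≈ 81.429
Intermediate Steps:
K(v, T) = T + 12*T*v (K(v, T) = 12*T*v + T = T + 12*T*v)
y(Z) = 68 (y(Z) = (73 - 75) + 70 = -2 + 70 = 68)
n(r) = -94/7 (n(r) = -188/14 = -188*1/14 = -94/7)
y(K((3*(-5))*(-5), -11)) - n(-37) = 68 - 1*(-94/7) = 68 + 94/7 = 570/7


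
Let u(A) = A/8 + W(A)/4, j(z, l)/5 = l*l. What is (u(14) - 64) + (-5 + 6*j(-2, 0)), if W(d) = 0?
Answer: -269/4 ≈ -67.250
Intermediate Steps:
j(z, l) = 5*l² (j(z, l) = 5*(l*l) = 5*l²)
u(A) = A/8 (u(A) = A/8 + 0/4 = A*(⅛) + 0*(¼) = A/8 + 0 = A/8)
(u(14) - 64) + (-5 + 6*j(-2, 0)) = ((⅛)*14 - 64) + (-5 + 6*(5*0²)) = (7/4 - 64) + (-5 + 6*(5*0)) = -249/4 + (-5 + 6*0) = -249/4 + (-5 + 0) = -249/4 - 5 = -269/4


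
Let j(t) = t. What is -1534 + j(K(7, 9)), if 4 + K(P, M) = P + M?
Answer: -1522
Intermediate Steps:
K(P, M) = -4 + M + P (K(P, M) = -4 + (P + M) = -4 + (M + P) = -4 + M + P)
-1534 + j(K(7, 9)) = -1534 + (-4 + 9 + 7) = -1534 + 12 = -1522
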